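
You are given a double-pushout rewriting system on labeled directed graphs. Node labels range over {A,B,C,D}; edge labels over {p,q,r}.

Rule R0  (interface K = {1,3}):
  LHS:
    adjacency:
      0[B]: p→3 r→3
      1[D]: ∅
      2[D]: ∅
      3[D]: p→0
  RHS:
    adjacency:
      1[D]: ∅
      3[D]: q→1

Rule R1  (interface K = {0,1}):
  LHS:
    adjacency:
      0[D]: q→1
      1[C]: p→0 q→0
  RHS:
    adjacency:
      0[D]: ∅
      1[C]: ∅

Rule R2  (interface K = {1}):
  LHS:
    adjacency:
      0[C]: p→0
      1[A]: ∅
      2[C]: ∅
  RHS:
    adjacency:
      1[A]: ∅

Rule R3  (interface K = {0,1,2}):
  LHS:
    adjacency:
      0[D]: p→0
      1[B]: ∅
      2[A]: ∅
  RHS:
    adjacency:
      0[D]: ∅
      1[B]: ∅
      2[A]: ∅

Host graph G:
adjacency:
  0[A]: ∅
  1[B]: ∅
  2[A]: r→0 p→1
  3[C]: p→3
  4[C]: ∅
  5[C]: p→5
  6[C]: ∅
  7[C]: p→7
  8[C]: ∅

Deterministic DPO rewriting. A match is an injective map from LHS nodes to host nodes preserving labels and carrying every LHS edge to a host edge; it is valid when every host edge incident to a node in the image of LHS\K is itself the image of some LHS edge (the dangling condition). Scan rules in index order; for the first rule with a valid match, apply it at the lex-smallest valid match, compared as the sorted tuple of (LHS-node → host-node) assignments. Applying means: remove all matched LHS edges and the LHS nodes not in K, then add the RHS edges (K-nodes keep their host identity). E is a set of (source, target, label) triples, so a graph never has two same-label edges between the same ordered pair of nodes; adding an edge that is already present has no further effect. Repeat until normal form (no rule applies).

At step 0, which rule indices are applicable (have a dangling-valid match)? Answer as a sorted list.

Answer: [R2]

Steps:
R0: no valid match — LHS pattern not found
R1: no valid match — LHS pattern not found
R2: 18 valid matches — {0↦3, 1↦0, 2↦4}, {0↦3, 1↦0, 2↦6}, {0↦3, 1↦0, 2↦8} (+15 more)
R3: no valid match — LHS pattern not found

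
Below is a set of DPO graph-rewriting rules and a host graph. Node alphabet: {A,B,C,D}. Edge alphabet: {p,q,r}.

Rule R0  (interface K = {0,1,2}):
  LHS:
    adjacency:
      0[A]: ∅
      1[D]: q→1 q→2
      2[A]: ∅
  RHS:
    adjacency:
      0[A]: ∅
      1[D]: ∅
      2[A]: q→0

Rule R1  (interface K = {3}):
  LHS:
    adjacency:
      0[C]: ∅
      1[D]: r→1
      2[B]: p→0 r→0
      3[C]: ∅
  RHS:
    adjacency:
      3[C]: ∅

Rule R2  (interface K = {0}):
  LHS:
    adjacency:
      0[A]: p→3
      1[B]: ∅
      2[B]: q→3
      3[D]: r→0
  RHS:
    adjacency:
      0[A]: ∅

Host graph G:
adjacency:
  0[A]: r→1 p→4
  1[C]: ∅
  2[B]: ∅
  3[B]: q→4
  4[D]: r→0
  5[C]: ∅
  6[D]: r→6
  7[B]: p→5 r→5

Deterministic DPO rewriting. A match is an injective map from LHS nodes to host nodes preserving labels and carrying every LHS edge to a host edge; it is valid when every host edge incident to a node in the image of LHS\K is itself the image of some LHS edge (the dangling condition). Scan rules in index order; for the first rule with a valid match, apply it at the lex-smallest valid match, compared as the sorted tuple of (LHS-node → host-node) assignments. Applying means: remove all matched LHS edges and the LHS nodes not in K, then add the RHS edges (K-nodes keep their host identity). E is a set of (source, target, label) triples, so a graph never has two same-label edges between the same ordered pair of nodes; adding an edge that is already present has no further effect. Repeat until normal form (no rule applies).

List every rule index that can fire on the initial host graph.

Answer: [R1,R2]

Rewrite trace:
R0: no valid match — LHS pattern not found
R1: 1 valid match — {0↦5, 1↦6, 2↦7, 3↦1}
R2: 1 valid match — {0↦0, 1↦2, 2↦3, 3↦4}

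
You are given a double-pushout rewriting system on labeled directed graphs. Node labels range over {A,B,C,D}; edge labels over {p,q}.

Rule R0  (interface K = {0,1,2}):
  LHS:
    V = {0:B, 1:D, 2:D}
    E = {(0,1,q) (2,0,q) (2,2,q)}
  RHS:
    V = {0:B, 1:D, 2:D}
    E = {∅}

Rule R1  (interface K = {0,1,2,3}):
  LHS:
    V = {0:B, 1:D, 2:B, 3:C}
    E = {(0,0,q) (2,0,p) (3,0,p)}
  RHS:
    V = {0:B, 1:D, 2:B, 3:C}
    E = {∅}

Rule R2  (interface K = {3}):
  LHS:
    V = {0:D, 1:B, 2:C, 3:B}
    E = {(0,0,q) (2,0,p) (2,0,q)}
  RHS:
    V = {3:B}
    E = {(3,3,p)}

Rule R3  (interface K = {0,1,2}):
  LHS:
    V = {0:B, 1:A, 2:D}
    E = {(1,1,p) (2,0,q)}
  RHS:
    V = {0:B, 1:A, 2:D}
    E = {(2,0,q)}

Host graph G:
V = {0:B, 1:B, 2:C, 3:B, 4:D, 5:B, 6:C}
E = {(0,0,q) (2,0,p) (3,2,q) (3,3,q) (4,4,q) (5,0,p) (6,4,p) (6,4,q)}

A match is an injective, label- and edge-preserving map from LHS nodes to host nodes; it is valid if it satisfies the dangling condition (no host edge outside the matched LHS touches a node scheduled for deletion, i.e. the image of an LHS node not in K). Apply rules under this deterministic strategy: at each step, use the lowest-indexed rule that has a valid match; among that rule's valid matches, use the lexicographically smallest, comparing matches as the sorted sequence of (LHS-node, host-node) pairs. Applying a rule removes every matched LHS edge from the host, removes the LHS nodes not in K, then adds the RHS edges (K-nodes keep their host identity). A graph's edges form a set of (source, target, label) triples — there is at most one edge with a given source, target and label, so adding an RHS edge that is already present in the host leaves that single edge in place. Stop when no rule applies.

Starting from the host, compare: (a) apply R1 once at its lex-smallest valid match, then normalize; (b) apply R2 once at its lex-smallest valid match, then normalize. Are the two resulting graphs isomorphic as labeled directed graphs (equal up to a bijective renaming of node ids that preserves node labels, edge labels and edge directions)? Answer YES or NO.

branch R1-first: apply at {0↦0, 1↦4, 2↦5, 3↦2} → |E|=5, then 1 more step(s) → NF |V|=4 |E|=3 V={1:B, 2:C, 3:B, 5:B} E=1-p->1 3-q->2 3-q->3
branch R2-first: apply at {0↦4, 1↦1, 2↦6, 3↦0} → |E|=6, then 0 more step(s) → NF |V|=4 |E|=6 V={0:B, 2:C, 3:B, 5:B} E=0-p->0 0-q->0 2-p->0 3-q->2 3-q->3 5-p->0
graphs not isomorphic

Answer: NO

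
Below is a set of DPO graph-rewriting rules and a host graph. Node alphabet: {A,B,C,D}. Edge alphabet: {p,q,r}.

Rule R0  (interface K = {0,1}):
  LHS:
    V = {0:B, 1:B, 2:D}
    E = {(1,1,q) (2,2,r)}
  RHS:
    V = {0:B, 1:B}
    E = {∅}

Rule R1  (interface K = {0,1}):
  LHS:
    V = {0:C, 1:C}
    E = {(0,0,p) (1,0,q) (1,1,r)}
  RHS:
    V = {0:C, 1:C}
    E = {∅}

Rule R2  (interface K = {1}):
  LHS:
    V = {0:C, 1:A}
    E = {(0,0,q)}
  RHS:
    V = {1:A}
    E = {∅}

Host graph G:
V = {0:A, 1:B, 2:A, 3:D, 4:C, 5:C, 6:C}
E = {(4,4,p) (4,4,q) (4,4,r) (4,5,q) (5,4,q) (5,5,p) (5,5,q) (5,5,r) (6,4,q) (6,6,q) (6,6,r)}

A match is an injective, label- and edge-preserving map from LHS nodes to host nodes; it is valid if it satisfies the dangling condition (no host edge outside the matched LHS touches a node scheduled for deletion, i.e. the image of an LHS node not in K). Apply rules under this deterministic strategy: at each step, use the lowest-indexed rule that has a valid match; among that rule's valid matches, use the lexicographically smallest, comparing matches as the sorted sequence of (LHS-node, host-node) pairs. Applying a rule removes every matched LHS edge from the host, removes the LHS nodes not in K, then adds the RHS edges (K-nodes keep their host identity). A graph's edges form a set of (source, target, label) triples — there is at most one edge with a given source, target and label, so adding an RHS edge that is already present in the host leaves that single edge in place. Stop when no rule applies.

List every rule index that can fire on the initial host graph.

Answer: [R1]

Derivation:
R0: no valid match — LHS pattern not found
R1: 3 valid matches — {0↦4, 1↦5}, {0↦4, 1↦6}, {0↦5, 1↦4}
R2: no valid match — 6 raw matches, all fail dangling condition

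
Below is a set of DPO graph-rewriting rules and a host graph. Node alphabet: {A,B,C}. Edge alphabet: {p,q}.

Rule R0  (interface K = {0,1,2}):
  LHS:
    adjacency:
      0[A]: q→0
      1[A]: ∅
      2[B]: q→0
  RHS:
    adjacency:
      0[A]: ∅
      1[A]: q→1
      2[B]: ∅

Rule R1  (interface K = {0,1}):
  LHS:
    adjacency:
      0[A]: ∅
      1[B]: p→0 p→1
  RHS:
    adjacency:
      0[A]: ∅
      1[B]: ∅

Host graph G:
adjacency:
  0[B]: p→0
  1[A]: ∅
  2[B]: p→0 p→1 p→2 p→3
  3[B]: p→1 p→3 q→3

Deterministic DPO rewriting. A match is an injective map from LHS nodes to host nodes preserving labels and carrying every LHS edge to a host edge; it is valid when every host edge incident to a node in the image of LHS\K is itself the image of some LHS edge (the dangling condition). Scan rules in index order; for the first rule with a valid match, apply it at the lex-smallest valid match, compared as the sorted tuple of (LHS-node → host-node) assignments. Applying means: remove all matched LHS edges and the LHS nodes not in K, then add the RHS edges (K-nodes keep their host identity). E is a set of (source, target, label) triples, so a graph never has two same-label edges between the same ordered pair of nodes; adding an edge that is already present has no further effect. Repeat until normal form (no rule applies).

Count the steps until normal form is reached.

Answer: 2

Derivation:
[0] host  ⇒  4 nodes, 8 edges  {0-p->0 2-p->0 2-p->1 2-p->2 2-p->3 3-p->1 3-p->3 3-q->3}
[1] R1 @ {0↦1, 1↦2}  ⇒  4 nodes, 6 edges  {0-p->0 2-p->0 2-p->3 3-p->1 3-p->3 3-q->3}
[2] R1 @ {0↦1, 1↦3}  ⇒  4 nodes, 4 edges  {0-p->0 2-p->0 2-p->3 3-q->3}
halt: no rule applies after step 2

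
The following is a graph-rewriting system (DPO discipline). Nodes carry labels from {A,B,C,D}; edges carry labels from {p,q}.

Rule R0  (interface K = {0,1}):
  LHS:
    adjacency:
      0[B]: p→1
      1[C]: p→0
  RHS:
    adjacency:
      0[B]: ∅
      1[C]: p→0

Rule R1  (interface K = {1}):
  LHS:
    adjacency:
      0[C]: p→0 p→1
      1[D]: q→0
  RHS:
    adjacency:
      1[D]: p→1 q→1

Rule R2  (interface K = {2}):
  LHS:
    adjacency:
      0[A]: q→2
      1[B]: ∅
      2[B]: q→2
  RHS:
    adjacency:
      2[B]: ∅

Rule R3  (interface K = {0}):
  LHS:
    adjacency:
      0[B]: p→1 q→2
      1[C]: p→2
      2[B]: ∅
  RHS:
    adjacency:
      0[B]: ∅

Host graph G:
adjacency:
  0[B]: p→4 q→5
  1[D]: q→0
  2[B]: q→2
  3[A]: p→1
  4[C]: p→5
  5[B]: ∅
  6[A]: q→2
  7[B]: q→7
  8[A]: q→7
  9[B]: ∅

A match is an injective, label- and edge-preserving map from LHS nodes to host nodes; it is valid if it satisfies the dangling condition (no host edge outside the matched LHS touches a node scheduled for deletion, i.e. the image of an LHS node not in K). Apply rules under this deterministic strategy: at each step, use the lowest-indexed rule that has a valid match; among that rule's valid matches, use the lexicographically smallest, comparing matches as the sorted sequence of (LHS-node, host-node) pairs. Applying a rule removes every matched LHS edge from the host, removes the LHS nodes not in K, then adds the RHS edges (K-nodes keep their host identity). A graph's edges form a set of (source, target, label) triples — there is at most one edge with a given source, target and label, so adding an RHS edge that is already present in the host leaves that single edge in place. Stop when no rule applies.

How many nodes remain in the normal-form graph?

Answer: 4

Rewrite trace:
initial: |V|=10 |E|=9  E = 0-p->4 0-q->5 1-q->0 2-q->2 3-p->1 4-p->5 6-q->2 7-q->7 8-q->7
step 1: apply R2 at {0↦6, 1↦9, 2↦2}  → |V|=8 |E|=7  E = 0-p->4 0-q->5 1-q->0 3-p->1 4-p->5 7-q->7 8-q->7
step 2: apply R2 at {0↦8, 1↦2, 2↦7}  → |V|=6 |E|=5  E = 0-p->4 0-q->5 1-q->0 3-p->1 4-p->5
step 3: apply R3 at {0↦0, 1↦4, 2↦5}  → |V|=4 |E|=2  E = 1-q->0 3-p->1
normal form: no rule applies after step 3
NF nodes: {0:B, 1:D, 3:A, 7:B}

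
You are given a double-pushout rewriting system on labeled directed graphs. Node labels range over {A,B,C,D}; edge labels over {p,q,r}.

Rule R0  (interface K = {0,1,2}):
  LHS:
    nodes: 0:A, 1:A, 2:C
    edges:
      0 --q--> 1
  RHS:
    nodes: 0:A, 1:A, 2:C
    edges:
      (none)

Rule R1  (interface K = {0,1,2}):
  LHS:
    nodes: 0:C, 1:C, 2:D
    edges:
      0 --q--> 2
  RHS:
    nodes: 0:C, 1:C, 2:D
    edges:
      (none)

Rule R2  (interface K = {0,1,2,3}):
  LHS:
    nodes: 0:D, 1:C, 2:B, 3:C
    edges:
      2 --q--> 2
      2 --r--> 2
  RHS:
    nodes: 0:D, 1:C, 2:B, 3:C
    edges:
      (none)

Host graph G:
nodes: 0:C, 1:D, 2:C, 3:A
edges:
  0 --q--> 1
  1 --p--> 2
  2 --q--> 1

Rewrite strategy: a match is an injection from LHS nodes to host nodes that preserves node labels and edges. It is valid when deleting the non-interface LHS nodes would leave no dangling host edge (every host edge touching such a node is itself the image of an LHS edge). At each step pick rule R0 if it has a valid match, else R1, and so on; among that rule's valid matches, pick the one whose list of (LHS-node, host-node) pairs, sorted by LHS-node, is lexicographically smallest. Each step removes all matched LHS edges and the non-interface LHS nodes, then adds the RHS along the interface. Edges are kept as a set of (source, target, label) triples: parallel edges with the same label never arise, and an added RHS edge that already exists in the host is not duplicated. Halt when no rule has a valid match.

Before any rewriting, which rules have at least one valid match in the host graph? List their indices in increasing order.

Answer: [R1]

Derivation:
R0: no valid match — LHS pattern not found
R1: 2 valid matches — {0↦0, 1↦2, 2↦1}, {0↦2, 1↦0, 2↦1}
R2: no valid match — LHS pattern not found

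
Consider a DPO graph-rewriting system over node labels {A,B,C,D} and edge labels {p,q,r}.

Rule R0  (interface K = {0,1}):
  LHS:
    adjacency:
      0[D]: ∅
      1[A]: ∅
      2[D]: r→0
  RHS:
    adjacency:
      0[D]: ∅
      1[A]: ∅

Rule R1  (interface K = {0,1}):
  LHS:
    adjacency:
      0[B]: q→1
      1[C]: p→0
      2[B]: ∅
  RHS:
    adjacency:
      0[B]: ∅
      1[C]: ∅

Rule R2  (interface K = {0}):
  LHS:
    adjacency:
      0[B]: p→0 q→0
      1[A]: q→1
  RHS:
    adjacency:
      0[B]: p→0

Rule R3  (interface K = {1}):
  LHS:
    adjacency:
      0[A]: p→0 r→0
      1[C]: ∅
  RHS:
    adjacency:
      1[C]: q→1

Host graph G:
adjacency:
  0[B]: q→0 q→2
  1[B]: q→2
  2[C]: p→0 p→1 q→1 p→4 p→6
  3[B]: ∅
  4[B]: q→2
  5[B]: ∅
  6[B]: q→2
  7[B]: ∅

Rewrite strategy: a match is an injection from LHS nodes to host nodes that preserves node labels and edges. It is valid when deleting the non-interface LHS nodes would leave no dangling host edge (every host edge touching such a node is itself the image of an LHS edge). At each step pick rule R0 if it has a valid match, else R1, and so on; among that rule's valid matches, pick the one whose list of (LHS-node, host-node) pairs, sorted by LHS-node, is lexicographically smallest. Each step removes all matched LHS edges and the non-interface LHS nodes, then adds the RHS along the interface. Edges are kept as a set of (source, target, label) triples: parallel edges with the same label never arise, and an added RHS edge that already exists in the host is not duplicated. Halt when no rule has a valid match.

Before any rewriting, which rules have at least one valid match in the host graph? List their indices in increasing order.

Answer: [R1]

Derivation:
R0: no valid match — LHS pattern not found
R1: 12 valid matches — {0↦0, 1↦2, 2↦3}, {0↦0, 1↦2, 2↦5}, {0↦0, 1↦2, 2↦7} (+9 more)
R2: no valid match — LHS pattern not found
R3: no valid match — LHS pattern not found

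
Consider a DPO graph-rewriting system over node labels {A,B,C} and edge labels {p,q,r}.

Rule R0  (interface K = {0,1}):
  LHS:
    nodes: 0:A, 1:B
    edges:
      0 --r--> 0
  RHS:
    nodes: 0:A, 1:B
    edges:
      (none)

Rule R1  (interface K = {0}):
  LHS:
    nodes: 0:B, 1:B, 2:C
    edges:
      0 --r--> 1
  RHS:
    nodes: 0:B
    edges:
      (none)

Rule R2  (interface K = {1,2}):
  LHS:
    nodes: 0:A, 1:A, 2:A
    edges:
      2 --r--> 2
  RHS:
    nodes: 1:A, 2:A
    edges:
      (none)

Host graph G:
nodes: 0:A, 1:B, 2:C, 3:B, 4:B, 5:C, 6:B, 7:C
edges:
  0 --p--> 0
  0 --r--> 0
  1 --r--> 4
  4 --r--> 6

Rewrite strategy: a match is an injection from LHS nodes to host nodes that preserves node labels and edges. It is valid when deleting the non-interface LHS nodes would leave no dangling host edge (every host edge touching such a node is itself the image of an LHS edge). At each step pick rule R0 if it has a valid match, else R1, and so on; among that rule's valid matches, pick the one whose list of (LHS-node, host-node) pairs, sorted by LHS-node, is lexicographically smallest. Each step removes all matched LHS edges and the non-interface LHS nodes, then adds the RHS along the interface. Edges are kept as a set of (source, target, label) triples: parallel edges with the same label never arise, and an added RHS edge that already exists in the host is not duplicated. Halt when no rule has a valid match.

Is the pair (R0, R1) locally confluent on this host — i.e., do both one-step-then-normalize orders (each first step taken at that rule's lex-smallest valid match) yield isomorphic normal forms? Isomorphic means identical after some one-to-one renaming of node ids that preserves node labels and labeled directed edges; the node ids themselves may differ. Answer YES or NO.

branch R0-first: apply at {0↦0, 1↦1} → |E|=3, then 2 more step(s) → NF |V|=4 |E|=1 V={0:A, 1:B, 3:B, 7:C} E=0-p->0
branch R1-first: apply at {0↦4, 1↦6, 2↦2} → |E|=3, then 2 more step(s) → NF |V|=4 |E|=1 V={0:A, 1:B, 3:B, 7:C} E=0-p->0
graphs isomorphic (equal up to label-preserving node renaming)

Answer: YES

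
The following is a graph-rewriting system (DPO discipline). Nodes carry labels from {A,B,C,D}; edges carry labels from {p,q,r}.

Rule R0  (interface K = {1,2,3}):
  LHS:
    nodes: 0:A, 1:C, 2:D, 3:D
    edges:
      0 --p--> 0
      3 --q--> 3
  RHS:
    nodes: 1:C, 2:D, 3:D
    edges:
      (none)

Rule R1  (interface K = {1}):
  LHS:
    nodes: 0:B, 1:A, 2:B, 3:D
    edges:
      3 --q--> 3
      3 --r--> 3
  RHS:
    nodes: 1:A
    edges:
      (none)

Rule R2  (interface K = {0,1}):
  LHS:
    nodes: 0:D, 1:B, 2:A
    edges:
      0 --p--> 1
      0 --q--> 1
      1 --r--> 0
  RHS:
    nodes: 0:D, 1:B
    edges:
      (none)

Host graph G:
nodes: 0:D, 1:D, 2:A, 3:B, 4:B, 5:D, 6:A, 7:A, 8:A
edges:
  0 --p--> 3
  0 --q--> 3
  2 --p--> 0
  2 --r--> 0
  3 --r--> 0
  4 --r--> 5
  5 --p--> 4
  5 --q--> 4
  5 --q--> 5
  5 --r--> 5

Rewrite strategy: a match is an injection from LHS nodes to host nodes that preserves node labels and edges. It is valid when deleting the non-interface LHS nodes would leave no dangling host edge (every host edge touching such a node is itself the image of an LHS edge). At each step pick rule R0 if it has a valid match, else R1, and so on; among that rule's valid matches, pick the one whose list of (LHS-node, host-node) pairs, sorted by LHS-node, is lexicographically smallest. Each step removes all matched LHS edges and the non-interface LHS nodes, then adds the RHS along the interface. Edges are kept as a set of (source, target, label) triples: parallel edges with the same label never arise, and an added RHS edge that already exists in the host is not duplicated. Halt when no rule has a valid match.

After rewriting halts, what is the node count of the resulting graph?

Answer: 4

Rewrite trace:
initial: |V|=9 |E|=10  E = 0-p->3 0-q->3 2-p->0 2-r->0 3-r->0 4-r->5 5-p->4 5-q->4 5-q->5 5-r->5
step 1: apply R2 at {0↦0, 1↦3, 2↦6}  → |V|=8 |E|=7  E = 2-p->0 2-r->0 4-r->5 5-p->4 5-q->4 5-q->5 5-r->5
step 2: apply R2 at {0↦5, 1↦4, 2↦7}  → |V|=7 |E|=4  E = 2-p->0 2-r->0 5-q->5 5-r->5
step 3: apply R1 at {0↦3, 1↦2, 2↦4, 3↦5}  → |V|=4 |E|=2  E = 2-p->0 2-r->0
halt: no rule applies after step 3
NF nodes: {0:D, 1:D, 2:A, 8:A}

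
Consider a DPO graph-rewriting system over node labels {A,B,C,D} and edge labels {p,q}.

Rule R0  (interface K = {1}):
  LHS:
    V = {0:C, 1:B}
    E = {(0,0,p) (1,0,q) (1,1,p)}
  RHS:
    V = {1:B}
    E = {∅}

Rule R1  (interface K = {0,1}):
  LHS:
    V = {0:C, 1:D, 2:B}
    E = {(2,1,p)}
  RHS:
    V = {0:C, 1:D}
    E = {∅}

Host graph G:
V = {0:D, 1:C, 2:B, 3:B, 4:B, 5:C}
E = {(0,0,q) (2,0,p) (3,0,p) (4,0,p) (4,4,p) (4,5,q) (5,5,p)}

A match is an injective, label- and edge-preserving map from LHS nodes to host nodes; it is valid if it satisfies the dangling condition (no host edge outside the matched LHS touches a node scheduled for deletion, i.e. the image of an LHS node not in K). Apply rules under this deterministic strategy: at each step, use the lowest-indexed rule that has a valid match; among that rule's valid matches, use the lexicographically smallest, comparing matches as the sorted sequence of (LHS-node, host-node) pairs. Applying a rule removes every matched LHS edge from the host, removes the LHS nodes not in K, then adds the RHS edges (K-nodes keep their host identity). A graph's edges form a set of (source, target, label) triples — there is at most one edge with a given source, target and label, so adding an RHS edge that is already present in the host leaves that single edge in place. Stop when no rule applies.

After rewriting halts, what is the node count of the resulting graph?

Answer: 2

Derivation:
start.  V:6 E:7  edges: 0-q->0 2-p->0 3-p->0 4-p->0 4-p->4 4-q->5 5-p->5
1. fire R0 via {0↦5, 1↦4}  →  V:5 E:4  edges: 0-q->0 2-p->0 3-p->0 4-p->0
2. fire R1 via {0↦1, 1↦0, 2↦2}  →  V:4 E:3  edges: 0-q->0 3-p->0 4-p->0
3. fire R1 via {0↦1, 1↦0, 2↦3}  →  V:3 E:2  edges: 0-q->0 4-p->0
4. fire R1 via {0↦1, 1↦0, 2↦4}  →  V:2 E:1  edges: 0-q->0
halt: no rule applies after step 4
NF nodes: {0:D, 1:C}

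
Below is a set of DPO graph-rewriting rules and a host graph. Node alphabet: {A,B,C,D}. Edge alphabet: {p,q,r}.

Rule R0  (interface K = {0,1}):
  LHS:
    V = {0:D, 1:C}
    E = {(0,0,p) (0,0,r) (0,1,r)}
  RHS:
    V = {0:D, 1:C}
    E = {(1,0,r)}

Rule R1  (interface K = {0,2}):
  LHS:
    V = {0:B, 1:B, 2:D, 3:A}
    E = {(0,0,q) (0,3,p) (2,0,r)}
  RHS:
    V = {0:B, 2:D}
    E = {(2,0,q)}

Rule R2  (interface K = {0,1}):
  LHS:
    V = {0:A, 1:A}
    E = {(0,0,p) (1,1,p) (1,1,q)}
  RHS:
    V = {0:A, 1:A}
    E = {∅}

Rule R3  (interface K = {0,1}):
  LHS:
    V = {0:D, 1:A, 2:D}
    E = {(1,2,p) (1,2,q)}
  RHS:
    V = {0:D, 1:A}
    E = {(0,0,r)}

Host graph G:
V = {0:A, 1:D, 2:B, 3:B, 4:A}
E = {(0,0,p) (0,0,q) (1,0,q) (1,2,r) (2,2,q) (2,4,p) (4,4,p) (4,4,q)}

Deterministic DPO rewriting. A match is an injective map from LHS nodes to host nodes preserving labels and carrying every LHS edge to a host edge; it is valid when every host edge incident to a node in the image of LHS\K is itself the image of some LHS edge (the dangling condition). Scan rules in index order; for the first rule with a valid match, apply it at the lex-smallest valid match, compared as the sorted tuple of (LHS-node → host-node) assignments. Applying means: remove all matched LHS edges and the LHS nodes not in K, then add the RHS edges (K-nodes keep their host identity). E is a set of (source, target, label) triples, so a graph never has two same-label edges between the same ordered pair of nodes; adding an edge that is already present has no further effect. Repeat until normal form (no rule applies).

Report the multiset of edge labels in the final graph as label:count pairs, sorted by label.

[0] host  ⇒  5 nodes, 8 edges  {0-p->0 0-q->0 1-q->0 1-r->2 2-q->2 2-p->4 4-p->4 4-q->4}
[1] R2 @ {0↦0, 1↦4}  ⇒  5 nodes, 5 edges  {0-q->0 1-q->0 1-r->2 2-q->2 2-p->4}
[2] R1 @ {0↦2, 1↦3, 2↦1, 3↦4}  ⇒  3 nodes, 3 edges  {0-q->0 1-q->0 1-q->2}
final graph: no rule applies after step 2
NF edges: [(0, 0, 'q'), (1, 0, 'q'), (1, 2, 'q')]

Answer: q:3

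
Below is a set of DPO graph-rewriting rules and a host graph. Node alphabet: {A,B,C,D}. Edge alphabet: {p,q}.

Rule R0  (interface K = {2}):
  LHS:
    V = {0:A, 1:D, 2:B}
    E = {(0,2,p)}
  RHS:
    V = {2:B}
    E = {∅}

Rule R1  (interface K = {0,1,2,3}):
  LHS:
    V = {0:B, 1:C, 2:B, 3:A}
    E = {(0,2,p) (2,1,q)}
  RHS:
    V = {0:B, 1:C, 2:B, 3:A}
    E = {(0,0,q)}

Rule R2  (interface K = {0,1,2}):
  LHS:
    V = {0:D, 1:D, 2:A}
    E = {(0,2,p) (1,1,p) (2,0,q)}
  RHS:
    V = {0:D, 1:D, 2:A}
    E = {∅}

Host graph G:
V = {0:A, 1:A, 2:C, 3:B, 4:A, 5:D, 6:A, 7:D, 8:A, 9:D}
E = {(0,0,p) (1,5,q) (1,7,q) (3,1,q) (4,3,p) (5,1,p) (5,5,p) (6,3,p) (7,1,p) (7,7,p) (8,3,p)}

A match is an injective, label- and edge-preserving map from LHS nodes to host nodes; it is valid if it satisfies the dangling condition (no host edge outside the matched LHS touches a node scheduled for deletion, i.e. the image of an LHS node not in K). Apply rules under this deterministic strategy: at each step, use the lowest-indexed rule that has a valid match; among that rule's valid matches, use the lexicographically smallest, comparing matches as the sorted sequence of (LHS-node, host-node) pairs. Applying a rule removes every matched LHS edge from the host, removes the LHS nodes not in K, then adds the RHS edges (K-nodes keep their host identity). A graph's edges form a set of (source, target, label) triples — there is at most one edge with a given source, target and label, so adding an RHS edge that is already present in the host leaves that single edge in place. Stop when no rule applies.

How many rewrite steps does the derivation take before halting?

start.  V:10 E:11  edges: 0-p->0 1-q->5 1-q->7 3-q->1 4-p->3 5-p->1 5-p->5 6-p->3 7-p->1 7-p->7 8-p->3
1. fire R0 via {0↦4, 1↦9, 2↦3}  →  V:8 E:10  edges: 0-p->0 1-q->5 1-q->7 3-q->1 5-p->1 5-p->5 6-p->3 7-p->1 7-p->7 8-p->3
2. fire R2 via {0↦5, 1↦7, 2↦1}  →  V:8 E:7  edges: 0-p->0 1-q->7 3-q->1 5-p->5 6-p->3 7-p->1 8-p->3
3. fire R2 via {0↦7, 1↦5, 2↦1}  →  V:8 E:4  edges: 0-p->0 3-q->1 6-p->3 8-p->3
4. fire R0 via {0↦6, 1↦5, 2↦3}  →  V:6 E:3  edges: 0-p->0 3-q->1 8-p->3
5. fire R0 via {0↦8, 1↦7, 2↦3}  →  V:4 E:2  edges: 0-p->0 3-q->1
final graph: no rule applies after step 5

Answer: 5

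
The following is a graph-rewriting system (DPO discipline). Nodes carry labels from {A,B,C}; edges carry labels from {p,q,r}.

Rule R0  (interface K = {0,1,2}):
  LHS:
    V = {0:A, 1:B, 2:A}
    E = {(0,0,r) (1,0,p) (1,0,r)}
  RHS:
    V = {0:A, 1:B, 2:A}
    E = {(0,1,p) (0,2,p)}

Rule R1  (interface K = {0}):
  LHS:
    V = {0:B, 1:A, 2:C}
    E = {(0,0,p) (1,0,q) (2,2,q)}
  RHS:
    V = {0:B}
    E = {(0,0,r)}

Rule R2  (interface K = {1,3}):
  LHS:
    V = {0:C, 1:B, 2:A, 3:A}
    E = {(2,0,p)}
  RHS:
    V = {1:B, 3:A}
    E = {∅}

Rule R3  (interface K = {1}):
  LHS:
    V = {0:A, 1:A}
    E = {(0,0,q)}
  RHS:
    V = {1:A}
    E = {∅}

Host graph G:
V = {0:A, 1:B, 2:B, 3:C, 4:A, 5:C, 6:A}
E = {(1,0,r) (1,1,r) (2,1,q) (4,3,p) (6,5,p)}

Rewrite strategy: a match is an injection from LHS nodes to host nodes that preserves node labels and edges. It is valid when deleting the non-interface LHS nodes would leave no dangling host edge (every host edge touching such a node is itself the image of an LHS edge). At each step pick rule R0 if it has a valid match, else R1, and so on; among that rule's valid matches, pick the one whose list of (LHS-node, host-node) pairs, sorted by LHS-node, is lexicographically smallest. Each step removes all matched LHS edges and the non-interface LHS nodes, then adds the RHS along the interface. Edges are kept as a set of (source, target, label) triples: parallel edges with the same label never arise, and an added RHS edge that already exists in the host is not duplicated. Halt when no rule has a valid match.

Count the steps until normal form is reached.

Answer: 2

Steps:
[0] host  ⇒  7 nodes, 5 edges  {1-r->0 1-r->1 2-q->1 4-p->3 6-p->5}
[1] R2 @ {0↦3, 1↦1, 2↦4, 3↦0}  ⇒  5 nodes, 4 edges  {1-r->0 1-r->1 2-q->1 6-p->5}
[2] R2 @ {0↦5, 1↦1, 2↦6, 3↦0}  ⇒  3 nodes, 3 edges  {1-r->0 1-r->1 2-q->1}
normal form: no rule applies after step 2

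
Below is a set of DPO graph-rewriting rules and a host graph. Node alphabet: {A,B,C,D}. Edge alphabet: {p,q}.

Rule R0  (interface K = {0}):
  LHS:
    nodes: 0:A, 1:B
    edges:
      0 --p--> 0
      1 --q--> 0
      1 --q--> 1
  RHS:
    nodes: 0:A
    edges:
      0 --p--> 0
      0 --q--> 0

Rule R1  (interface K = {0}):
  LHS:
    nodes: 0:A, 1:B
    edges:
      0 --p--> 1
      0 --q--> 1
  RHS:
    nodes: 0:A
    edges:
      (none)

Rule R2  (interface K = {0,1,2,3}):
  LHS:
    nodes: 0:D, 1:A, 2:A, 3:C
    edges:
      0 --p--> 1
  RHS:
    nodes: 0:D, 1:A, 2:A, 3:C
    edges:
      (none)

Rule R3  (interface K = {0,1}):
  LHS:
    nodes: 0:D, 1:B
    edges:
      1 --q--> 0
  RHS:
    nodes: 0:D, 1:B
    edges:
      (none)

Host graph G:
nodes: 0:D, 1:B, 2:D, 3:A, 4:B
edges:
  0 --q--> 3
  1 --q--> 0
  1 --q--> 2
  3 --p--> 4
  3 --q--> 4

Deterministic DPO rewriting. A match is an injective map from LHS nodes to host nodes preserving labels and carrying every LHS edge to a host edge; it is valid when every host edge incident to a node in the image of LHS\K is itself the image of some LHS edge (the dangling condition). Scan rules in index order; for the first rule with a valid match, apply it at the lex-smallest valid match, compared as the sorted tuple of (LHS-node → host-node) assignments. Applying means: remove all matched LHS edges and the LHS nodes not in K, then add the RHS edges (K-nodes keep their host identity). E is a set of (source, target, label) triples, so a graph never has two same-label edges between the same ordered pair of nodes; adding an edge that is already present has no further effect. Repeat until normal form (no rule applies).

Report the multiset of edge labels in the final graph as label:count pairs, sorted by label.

Answer: q:1

Steps:
start.  V:5 E:5  edges: 0-q->3 1-q->0 1-q->2 3-p->4 3-q->4
1. fire R1 via {0↦3, 1↦4}  →  V:4 E:3  edges: 0-q->3 1-q->0 1-q->2
2. fire R3 via {0↦0, 1↦1}  →  V:4 E:2  edges: 0-q->3 1-q->2
3. fire R3 via {0↦2, 1↦1}  →  V:4 E:1  edges: 0-q->3
final graph: no rule applies after step 3
NF edges: [(0, 3, 'q')]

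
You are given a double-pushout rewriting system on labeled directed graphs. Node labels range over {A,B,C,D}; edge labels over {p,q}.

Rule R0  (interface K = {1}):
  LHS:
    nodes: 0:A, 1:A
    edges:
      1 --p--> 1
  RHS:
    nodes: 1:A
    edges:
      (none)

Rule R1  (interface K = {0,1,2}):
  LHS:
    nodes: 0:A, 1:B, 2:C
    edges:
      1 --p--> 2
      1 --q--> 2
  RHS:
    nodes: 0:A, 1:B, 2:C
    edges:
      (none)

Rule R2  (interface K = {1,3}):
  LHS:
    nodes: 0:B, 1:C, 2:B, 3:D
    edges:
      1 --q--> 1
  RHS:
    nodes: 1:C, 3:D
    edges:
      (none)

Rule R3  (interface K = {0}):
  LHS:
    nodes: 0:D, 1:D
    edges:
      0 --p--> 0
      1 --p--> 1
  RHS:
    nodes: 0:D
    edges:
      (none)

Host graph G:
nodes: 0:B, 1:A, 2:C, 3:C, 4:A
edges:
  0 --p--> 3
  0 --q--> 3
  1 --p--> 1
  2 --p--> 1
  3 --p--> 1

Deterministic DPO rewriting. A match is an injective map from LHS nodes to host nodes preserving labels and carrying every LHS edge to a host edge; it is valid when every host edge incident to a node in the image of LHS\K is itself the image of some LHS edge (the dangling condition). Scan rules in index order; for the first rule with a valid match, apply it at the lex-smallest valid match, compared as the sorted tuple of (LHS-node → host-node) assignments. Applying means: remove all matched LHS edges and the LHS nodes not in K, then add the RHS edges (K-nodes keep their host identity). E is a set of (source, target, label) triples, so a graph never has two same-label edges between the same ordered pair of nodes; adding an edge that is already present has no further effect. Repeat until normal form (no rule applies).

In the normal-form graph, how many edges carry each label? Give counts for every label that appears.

Answer: p:2

Derivation:
[0] host  ⇒  5 nodes, 5 edges  {0-p->3 0-q->3 1-p->1 2-p->1 3-p->1}
[1] R0 @ {0↦4, 1↦1}  ⇒  4 nodes, 4 edges  {0-p->3 0-q->3 2-p->1 3-p->1}
[2] R1 @ {0↦1, 1↦0, 2↦3}  ⇒  4 nodes, 2 edges  {2-p->1 3-p->1}
halt: no rule applies after step 2
NF edges: [(2, 1, 'p'), (3, 1, 'p')]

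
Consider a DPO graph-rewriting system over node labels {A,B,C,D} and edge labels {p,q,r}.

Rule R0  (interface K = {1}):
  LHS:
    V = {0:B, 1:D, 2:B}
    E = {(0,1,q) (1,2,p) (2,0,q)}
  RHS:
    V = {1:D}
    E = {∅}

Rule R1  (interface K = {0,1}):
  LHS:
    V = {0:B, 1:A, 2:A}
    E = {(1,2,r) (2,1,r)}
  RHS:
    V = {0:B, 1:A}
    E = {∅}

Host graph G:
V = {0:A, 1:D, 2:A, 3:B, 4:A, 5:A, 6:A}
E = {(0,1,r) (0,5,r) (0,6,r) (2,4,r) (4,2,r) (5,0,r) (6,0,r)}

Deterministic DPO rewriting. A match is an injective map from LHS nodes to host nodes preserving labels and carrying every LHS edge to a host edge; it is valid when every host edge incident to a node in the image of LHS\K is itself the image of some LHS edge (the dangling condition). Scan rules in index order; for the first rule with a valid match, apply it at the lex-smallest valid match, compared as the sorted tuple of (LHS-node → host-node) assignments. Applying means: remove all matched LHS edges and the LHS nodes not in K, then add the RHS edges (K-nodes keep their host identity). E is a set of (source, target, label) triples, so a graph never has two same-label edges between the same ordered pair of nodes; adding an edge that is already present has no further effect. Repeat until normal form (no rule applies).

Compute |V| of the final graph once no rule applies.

initial: |V|=7 |E|=7  E = 0-r->1 0-r->5 0-r->6 2-r->4 4-r->2 5-r->0 6-r->0
step 1: apply R1 at {0↦3, 1↦0, 2↦5}  → |V|=6 |E|=5  E = 0-r->1 0-r->6 2-r->4 4-r->2 6-r->0
step 2: apply R1 at {0↦3, 1↦0, 2↦6}  → |V|=5 |E|=3  E = 0-r->1 2-r->4 4-r->2
step 3: apply R1 at {0↦3, 1↦2, 2↦4}  → |V|=4 |E|=1  E = 0-r->1
halt: no rule applies after step 3
NF nodes: {0:A, 1:D, 2:A, 3:B}

Answer: 4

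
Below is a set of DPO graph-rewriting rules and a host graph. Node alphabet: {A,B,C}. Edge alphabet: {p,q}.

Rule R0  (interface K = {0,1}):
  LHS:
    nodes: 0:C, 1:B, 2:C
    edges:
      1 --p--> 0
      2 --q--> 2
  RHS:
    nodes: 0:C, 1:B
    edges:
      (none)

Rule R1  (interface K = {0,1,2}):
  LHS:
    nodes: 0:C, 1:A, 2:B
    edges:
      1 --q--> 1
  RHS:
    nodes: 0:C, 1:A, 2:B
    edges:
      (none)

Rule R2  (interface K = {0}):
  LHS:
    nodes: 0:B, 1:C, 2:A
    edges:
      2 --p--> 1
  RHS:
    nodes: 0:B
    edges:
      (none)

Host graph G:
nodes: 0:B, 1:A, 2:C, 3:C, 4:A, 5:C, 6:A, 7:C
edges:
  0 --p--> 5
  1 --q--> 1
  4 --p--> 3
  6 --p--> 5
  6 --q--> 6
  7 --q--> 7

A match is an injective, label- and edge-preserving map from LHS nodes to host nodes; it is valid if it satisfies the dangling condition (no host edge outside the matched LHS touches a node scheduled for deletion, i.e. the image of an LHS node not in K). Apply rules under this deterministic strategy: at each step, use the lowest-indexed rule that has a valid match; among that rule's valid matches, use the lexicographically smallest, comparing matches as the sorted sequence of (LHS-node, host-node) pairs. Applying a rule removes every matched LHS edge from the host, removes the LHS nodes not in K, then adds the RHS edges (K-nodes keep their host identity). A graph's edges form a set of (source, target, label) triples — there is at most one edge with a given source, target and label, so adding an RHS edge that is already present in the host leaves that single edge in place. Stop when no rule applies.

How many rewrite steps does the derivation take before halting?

initial: |V|=8 |E|=6  E = 0-p->5 1-q->1 4-p->3 6-p->5 6-q->6 7-q->7
step 1: apply R0 at {0↦5, 1↦0, 2↦7}  → |V|=7 |E|=4  E = 1-q->1 4-p->3 6-p->5 6-q->6
step 2: apply R1 at {0↦2, 1↦1, 2↦0}  → |V|=7 |E|=3  E = 4-p->3 6-p->5 6-q->6
step 3: apply R1 at {0↦2, 1↦6, 2↦0}  → |V|=7 |E|=2  E = 4-p->3 6-p->5
step 4: apply R2 at {0↦0, 1↦3, 2↦4}  → |V|=5 |E|=1  E = 6-p->5
step 5: apply R2 at {0↦0, 1↦5, 2↦6}  → |V|=3 |E|=0  E = ∅
normal form: no rule applies after step 5

Answer: 5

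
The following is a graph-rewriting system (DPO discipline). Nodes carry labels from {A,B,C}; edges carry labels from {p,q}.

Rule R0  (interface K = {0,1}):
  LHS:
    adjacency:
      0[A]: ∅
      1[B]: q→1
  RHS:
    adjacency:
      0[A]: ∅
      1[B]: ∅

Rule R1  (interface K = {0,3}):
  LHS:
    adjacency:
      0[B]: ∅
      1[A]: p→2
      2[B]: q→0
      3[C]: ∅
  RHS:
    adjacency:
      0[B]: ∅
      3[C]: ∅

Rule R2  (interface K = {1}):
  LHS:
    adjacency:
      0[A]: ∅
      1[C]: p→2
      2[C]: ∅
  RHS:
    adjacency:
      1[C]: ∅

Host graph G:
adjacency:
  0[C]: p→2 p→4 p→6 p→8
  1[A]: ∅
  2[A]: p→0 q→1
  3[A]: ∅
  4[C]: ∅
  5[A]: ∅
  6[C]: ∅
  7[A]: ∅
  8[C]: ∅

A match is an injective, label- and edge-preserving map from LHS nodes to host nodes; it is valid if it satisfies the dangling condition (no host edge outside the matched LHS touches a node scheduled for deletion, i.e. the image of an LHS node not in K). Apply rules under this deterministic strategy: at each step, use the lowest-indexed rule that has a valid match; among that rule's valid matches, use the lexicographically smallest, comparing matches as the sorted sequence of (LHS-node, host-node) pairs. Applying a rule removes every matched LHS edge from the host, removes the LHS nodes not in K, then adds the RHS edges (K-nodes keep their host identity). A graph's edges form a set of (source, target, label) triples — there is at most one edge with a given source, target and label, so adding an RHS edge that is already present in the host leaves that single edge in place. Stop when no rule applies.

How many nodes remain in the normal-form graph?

initial: |V|=9 |E|=6  E = 0-p->2 0-p->4 0-p->6 0-p->8 2-p->0 2-q->1
step 1: apply R2 at {0↦3, 1↦0, 2↦4}  → |V|=7 |E|=5  E = 0-p->2 0-p->6 0-p->8 2-p->0 2-q->1
step 2: apply R2 at {0↦5, 1↦0, 2↦6}  → |V|=5 |E|=4  E = 0-p->2 0-p->8 2-p->0 2-q->1
step 3: apply R2 at {0↦7, 1↦0, 2↦8}  → |V|=3 |E|=3  E = 0-p->2 2-p->0 2-q->1
normal form: no rule applies after step 3
NF nodes: {0:C, 1:A, 2:A}

Answer: 3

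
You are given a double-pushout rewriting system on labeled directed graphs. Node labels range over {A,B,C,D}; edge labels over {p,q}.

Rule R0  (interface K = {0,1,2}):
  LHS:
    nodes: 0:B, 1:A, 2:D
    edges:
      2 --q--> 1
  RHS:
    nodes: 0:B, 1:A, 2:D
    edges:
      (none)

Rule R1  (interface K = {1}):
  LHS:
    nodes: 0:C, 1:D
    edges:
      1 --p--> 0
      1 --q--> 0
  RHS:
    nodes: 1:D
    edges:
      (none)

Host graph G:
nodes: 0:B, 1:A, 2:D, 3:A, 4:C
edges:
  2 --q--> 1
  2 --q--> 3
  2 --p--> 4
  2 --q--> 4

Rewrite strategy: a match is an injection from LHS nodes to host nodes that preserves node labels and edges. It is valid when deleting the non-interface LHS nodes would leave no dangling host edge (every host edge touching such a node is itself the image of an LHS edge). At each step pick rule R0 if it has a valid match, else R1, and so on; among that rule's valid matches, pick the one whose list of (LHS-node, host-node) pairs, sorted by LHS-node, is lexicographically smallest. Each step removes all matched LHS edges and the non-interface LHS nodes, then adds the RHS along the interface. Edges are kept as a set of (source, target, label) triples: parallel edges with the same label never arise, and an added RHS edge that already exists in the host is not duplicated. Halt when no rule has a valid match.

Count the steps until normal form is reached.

Answer: 3

Rewrite trace:
start.  V:5 E:4  edges: 2-q->1 2-q->3 2-p->4 2-q->4
1. fire R0 via {0↦0, 1↦1, 2↦2}  →  V:5 E:3  edges: 2-q->3 2-p->4 2-q->4
2. fire R0 via {0↦0, 1↦3, 2↦2}  →  V:5 E:2  edges: 2-p->4 2-q->4
3. fire R1 via {0↦4, 1↦2}  →  V:4 E:0  edges: ∅
final graph: no rule applies after step 3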